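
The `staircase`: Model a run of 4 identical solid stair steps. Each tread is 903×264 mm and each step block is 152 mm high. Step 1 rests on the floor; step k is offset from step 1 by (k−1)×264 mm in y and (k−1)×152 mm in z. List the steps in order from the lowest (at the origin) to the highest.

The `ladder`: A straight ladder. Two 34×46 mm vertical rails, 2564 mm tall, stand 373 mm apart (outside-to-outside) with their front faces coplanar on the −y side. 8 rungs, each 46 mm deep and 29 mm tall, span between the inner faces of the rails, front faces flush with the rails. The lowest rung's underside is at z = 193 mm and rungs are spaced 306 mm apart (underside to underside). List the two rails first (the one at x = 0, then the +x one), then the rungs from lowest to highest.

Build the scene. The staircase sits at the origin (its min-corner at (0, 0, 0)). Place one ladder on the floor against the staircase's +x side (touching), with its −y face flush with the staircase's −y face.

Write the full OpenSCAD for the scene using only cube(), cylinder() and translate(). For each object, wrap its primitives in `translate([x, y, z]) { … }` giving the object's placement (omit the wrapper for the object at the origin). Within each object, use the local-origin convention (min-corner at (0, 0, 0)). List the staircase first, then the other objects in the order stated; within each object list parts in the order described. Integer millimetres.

cube([903, 264, 152]);
translate([0, 264, 152]) cube([903, 264, 152]);
translate([0, 528, 304]) cube([903, 264, 152]);
translate([0, 792, 456]) cube([903, 264, 152]);
translate([903, 0, 0]) {
  cube([34, 46, 2564]);
  translate([339, 0, 0]) cube([34, 46, 2564]);
  translate([34, 0, 193]) cube([305, 46, 29]);
  translate([34, 0, 499]) cube([305, 46, 29]);
  translate([34, 0, 805]) cube([305, 46, 29]);
  translate([34, 0, 1111]) cube([305, 46, 29]);
  translate([34, 0, 1417]) cube([305, 46, 29]);
  translate([34, 0, 1723]) cube([305, 46, 29]);
  translate([34, 0, 2029]) cube([305, 46, 29]);
  translate([34, 0, 2335]) cube([305, 46, 29]);
}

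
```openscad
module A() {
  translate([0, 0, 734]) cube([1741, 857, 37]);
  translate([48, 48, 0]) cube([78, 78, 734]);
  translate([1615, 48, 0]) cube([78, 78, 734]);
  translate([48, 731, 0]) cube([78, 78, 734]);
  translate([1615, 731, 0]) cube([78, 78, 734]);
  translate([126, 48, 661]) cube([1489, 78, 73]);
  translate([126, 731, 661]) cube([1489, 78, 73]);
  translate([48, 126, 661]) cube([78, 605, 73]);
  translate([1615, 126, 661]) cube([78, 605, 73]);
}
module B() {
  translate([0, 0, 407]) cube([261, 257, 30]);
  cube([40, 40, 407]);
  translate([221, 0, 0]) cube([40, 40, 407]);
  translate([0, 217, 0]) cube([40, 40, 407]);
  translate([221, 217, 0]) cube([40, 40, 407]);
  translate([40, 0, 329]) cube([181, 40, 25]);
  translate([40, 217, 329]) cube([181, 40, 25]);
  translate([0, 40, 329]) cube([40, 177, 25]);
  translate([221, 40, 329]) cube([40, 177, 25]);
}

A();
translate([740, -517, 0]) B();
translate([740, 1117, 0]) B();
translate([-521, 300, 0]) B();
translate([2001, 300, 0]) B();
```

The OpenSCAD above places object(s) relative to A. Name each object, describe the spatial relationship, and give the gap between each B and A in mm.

A is a table. B is a stool. Four stools sit around the table at the −y, +y, −x, +x sides. The gap between each stool and the table is 260 mm.

Each stool's nearest face is 260 mm from the table's bounding box.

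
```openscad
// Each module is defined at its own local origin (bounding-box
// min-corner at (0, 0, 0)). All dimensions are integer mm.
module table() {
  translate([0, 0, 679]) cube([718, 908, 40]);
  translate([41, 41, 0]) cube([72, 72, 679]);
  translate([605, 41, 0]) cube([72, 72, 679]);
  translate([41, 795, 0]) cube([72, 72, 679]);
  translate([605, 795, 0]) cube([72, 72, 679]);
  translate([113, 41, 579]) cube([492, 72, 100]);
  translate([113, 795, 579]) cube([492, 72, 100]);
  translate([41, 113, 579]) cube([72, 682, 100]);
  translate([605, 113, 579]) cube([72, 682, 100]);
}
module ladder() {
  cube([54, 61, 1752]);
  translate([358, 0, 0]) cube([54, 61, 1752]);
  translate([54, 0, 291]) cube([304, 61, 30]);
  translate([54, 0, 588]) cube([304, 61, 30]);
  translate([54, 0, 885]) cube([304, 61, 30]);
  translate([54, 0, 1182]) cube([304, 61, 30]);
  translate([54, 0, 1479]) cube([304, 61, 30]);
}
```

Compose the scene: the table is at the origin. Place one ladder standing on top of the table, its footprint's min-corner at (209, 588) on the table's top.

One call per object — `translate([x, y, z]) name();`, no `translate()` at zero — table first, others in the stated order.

table();
translate([209, 588, 719]) ladder();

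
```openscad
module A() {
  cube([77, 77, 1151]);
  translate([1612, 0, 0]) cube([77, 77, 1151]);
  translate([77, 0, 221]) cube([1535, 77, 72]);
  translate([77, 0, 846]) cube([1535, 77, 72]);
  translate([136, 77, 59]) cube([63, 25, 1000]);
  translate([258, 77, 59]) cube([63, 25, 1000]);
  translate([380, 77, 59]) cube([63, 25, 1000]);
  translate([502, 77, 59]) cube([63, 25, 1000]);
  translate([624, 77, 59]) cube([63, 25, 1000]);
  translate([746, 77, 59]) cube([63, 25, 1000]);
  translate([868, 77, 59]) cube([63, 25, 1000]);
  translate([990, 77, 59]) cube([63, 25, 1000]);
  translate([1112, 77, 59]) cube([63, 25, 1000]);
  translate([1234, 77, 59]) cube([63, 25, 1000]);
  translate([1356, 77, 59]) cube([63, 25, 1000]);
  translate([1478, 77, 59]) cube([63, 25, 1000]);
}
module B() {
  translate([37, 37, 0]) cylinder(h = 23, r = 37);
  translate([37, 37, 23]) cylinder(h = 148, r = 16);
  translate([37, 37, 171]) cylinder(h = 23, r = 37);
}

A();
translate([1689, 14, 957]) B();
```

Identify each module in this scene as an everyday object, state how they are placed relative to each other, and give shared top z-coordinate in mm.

A is a fence section. B is a spool. The spool is beside the fence section with their tops flush at z = 1151. The shared top z-coordinate is 1151 mm.

Both tops at z = 1151 mm.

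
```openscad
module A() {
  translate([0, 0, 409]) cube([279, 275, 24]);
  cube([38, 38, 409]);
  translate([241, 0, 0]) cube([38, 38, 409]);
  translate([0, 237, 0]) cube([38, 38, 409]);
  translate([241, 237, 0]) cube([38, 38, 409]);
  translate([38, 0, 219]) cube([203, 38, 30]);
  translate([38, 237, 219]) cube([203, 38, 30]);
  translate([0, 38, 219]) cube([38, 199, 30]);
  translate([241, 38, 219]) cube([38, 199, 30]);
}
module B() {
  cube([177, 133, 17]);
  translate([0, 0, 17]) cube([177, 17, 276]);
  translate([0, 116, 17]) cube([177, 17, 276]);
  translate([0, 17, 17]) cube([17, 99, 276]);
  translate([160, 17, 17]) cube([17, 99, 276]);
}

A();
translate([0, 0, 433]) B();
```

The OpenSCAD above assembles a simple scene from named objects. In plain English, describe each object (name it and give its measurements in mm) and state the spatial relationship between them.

A is a four-legged stool. The seat is 279×275 mm, 24 mm thick, top at z = 433 mm. It stands on four square legs, each 38×38 mm in cross-section, from z = 0 to the seat underside, each flush with a corner of the seat. Four stretchers, 38 mm wide and 30 mm tall, connect adjacent legs with their undersides at z = 219 mm, each running between the inner faces of the legs it joins and aligned with the legs' outer faces on the other axis.

B is an open storage box with external size 177×133×293 mm and wall thickness 17 mm (the base is also 17 mm thick). The base covers the whole footprint; the four walls stand on the base, with the y-facing walls full-width and the x-facing walls fitting between their inner faces.

The open box is on top of the stool.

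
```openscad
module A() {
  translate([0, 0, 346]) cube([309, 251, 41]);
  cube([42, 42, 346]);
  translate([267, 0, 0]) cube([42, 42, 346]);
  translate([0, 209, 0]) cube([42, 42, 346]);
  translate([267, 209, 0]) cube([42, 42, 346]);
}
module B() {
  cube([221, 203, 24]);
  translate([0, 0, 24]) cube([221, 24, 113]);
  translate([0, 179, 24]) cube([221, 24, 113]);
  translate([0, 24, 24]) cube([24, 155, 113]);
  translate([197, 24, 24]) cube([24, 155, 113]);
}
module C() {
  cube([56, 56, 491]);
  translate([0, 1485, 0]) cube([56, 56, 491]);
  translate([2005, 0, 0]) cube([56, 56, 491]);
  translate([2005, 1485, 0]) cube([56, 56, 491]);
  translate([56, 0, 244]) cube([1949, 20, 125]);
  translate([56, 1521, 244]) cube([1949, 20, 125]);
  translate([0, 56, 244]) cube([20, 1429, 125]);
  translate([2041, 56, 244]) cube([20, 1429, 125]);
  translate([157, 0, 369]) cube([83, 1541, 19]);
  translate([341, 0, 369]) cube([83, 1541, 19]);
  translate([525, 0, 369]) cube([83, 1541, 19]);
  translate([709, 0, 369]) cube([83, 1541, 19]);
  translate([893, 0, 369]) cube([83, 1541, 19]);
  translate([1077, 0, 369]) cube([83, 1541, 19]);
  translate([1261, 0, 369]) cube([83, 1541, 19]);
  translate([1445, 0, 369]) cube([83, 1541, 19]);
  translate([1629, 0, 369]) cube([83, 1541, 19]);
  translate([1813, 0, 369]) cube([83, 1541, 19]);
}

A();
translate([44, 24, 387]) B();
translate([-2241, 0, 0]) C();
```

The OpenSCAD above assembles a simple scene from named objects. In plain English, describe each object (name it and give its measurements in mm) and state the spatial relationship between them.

A is a four-legged stool. The seat is 309×251 mm, 41 mm thick, top at z = 387 mm. It stands on four square legs, each 42×42 mm in cross-section, from z = 0 to the seat underside, each flush with a corner of the seat.

B is an open-topped rectangular box: outside dimensions 221×203×137 mm, with a uniform wall and base thickness of 24 mm. The base is a full 221×203 slab on the floor; four walls sit on top of the base. The front and back walls (the −y and +y sides) span the full width; the two side walls fit between them.

C is a bed frame 2061 mm long (x) by 1541 mm wide (y). Four 56×56 mm corner posts, 491 mm tall, at the corners of the footprint. Four rails of 20 mm thickness and 125 mm height run between adjacent posts with their undersides at z = 244 mm, their outer faces flush with the outside of the frame (the two x-running rails run between the posts' inner faces; the two y-running rails run between the posts' inner faces). 10 slats, each 83 mm wide (x) and 19 mm thick, lie across the top of the two x-running rails, running the full 1541 mm width of the frame in y; the slats are evenly spaced along x between the inner faces of the end posts with equal gaps (rounded down to the nearest mm) at the −x end and between each pair — any rounding remainder accumulates at the +x end.

The open box is on top of the stool, centred. The bed frame is on the floor beside the stool on its −x side.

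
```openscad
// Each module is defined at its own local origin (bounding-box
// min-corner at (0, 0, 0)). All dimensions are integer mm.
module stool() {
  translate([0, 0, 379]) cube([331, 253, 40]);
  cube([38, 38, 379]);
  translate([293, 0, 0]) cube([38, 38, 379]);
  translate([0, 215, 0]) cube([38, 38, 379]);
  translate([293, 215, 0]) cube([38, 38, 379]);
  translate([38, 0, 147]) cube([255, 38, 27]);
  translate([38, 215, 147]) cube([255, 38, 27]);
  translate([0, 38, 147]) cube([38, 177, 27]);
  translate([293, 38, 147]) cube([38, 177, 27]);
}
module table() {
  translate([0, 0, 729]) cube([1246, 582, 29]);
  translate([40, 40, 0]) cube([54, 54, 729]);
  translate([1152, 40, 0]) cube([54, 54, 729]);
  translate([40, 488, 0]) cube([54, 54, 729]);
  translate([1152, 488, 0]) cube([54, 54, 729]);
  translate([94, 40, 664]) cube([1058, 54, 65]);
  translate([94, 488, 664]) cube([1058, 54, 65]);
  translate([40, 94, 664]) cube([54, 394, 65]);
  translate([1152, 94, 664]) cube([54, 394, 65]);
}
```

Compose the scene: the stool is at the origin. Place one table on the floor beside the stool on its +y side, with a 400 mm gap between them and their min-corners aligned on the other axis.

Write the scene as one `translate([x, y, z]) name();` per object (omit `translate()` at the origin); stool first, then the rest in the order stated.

stool();
translate([0, 653, 0]) table();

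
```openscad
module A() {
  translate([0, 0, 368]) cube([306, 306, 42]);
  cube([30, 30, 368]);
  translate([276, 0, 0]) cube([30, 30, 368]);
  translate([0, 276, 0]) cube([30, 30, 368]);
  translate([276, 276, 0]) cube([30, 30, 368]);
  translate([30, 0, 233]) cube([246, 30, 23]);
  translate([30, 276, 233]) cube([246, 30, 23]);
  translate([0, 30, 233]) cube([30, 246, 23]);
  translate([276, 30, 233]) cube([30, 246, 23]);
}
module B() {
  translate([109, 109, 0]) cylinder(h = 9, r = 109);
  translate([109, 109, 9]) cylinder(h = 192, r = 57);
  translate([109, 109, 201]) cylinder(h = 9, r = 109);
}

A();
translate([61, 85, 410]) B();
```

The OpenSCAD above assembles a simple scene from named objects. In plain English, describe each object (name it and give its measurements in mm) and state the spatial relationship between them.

A is a simple wooden stool: a rectangular seat 306 mm (x) by 306 mm (y), 42 mm thick, top face at z = 410 mm, on four square legs, each 30×30 mm in cross-section. The legs rest on z = 0, each flush with a corner of the seat. Four stretchers, 30 mm wide and 23 mm tall, connect adjacent legs with their undersides at z = 233 mm, each running between the inner faces of the legs it joins and aligned with the legs' outer faces on the other axis.

B is a spool: two coaxial disc flanges of radius 109 mm and thickness 9 mm, joined by a core cylinder of radius 57 mm and height 192 mm. The lower flange rests on z = 0 and the three cylinders share a vertical axis.

The spool is on top of the stool.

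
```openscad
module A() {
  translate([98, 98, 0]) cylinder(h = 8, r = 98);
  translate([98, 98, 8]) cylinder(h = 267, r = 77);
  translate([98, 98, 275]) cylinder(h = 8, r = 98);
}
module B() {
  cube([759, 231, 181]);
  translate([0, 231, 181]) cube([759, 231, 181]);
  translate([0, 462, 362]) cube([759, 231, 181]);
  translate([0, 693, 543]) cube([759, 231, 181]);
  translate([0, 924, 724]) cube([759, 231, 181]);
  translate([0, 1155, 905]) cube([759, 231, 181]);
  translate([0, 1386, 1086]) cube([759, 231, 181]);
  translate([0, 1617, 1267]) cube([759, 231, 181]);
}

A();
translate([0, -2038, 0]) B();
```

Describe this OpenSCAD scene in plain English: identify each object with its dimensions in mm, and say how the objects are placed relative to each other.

A is a spool: two coaxial disc flanges of radius 98 mm and thickness 8 mm, joined by a core cylinder of radius 77 mm and height 267 mm. The lower flange rests on z = 0 and the three cylinders share a vertical axis.

B is a straight staircase of 8 solid steps. Each step is 759 mm wide (x), 231 mm deep (y, the going) and 181 mm tall (the rise). The first step rests on the floor; each subsequent step sits one going further in +y and one rise higher in +z, directly behind and above the previous step with no overlap.

The staircase is on the floor beside the spool on its −y side.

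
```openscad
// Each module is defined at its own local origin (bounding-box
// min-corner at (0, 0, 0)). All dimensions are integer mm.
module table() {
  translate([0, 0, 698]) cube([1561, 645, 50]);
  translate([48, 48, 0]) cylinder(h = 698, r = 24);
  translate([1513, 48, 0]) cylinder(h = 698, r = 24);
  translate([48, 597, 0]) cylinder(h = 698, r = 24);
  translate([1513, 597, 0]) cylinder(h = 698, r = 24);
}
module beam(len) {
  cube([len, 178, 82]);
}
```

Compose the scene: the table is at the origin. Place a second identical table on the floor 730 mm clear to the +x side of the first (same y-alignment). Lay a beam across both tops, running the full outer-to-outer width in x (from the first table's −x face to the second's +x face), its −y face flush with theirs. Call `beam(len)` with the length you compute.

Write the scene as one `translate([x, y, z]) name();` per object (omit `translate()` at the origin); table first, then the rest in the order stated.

table();
translate([2291, 0, 0]) table();
translate([0, 0, 748]) beam(3852);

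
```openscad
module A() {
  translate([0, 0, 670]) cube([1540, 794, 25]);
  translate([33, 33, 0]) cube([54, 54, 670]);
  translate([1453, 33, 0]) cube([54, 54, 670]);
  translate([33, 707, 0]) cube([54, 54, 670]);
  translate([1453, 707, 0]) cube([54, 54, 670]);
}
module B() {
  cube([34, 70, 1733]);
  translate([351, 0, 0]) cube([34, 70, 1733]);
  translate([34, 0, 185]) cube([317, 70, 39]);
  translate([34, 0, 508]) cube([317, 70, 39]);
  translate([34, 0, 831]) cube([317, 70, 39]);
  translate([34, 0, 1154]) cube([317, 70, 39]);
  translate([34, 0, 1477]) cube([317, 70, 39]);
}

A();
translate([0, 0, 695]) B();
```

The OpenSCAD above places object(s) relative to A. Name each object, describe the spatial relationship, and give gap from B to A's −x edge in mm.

A is a table. B is a ladder. The ladder is on top of the table. The gap from the ladder to the table's −x edge is 0 mm.

The ladder's min-x is at 0; the table's min-x is 0; gap = 0 mm.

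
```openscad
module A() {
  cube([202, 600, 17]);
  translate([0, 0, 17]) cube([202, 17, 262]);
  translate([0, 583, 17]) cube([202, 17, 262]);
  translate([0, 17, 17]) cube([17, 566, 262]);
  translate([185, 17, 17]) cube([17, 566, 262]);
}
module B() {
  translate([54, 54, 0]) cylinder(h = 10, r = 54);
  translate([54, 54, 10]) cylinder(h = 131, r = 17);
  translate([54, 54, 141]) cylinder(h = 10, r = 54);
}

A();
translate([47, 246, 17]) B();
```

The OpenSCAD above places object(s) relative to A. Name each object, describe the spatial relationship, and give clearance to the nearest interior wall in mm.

A is an open box. B is a spool. The spool sits inside the open box, centred. The clearance to the nearest interior wall is 30 mm.

Clearances: x = 30, y = 229; minimum 30 mm.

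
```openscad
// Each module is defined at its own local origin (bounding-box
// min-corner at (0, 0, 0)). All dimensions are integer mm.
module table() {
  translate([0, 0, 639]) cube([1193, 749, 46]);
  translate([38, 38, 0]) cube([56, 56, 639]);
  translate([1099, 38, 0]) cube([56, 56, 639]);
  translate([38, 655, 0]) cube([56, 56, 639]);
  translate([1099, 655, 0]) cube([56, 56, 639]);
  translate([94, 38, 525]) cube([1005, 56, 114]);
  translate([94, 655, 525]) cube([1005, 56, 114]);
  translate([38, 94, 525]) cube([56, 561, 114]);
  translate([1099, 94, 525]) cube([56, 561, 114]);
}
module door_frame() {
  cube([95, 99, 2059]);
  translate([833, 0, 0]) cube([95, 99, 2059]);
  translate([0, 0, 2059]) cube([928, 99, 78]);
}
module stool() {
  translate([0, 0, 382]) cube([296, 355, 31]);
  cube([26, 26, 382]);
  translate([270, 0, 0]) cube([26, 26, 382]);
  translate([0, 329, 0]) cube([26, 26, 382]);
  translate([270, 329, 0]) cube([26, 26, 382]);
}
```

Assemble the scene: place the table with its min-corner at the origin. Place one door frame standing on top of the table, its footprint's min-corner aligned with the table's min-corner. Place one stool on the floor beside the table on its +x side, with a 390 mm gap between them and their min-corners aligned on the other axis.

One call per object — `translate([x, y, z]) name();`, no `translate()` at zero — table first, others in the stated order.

table();
translate([0, 0, 685]) door_frame();
translate([1583, 0, 0]) stool();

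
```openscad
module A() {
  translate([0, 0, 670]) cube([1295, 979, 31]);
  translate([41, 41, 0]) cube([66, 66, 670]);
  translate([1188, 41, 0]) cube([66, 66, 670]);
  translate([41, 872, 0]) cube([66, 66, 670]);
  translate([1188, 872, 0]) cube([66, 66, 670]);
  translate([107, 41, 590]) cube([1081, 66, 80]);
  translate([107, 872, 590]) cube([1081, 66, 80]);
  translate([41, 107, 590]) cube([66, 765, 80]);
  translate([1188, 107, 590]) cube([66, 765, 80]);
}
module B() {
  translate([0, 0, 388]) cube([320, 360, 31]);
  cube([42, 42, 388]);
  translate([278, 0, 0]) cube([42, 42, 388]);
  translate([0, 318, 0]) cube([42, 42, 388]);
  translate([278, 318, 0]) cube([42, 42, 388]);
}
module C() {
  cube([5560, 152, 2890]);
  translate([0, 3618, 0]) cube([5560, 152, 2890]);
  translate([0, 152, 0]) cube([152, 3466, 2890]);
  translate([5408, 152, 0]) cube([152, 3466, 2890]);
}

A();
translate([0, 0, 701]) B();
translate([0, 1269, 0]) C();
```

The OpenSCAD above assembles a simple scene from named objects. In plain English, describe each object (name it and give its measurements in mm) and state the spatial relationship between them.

A is a table: top 1295 mm (x) × 979 mm (y), 31 mm thick, upper face at z = 701 mm, on four 66×66 mm square legs, each inset 41 mm from the nearest pair of top edges, running from z = 0 to the bottom of the top. Four apron rails, 66 mm thick and 80 mm tall, run between adjacent legs with their top edges flush with the underside of the top and their outer faces flush with the legs' outer faces.

B is a four-legged stool. The seat is a 320×360×31 mm slab whose top surface is at z = 419 mm; four square legs, each 42×42 mm in cross-section, run from the floor (z = 0) to the underside of the seat, each flush with a corner of the seat.

C is the wall frame of a small rectangular building: four walls, each 2890 mm tall and 152 mm thick, enclosing a footprint 5560 mm (x) by 3770 mm (y) outside-to-outside, with no floor or roof. The front and back walls (the −y and +y sides) span the full width; the two side walls fit between them.

The stool is on top of the table. The house frame is on the floor beside the table on its +y side.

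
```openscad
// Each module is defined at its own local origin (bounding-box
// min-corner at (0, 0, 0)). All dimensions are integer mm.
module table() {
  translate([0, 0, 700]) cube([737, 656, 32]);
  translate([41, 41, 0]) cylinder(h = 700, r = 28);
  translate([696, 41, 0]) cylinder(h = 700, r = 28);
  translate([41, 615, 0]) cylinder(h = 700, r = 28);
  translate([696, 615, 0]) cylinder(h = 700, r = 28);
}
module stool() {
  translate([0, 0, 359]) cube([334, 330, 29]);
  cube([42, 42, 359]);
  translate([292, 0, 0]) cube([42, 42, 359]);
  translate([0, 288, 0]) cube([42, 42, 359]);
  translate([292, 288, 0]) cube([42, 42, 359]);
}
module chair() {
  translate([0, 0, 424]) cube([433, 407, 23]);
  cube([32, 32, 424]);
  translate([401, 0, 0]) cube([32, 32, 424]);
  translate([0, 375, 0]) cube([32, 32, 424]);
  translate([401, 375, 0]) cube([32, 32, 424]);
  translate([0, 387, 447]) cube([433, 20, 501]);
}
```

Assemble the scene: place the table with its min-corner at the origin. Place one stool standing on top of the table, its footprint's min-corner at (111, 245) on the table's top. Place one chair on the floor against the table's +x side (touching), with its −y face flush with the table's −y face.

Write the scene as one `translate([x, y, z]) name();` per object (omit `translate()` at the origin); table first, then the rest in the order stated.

table();
translate([111, 245, 732]) stool();
translate([737, 0, 0]) chair();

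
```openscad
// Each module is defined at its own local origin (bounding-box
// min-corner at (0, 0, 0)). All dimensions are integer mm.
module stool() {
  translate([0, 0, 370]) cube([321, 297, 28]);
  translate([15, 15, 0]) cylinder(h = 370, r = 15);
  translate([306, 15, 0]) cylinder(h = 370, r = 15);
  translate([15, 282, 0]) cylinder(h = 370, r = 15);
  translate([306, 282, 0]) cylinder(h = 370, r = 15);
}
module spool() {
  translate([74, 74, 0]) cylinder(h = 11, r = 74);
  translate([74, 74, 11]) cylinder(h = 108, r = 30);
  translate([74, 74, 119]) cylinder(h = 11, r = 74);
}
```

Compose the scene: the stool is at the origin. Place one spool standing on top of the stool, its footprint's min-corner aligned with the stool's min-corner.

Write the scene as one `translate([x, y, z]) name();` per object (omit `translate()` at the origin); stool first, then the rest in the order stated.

stool();
translate([0, 0, 398]) spool();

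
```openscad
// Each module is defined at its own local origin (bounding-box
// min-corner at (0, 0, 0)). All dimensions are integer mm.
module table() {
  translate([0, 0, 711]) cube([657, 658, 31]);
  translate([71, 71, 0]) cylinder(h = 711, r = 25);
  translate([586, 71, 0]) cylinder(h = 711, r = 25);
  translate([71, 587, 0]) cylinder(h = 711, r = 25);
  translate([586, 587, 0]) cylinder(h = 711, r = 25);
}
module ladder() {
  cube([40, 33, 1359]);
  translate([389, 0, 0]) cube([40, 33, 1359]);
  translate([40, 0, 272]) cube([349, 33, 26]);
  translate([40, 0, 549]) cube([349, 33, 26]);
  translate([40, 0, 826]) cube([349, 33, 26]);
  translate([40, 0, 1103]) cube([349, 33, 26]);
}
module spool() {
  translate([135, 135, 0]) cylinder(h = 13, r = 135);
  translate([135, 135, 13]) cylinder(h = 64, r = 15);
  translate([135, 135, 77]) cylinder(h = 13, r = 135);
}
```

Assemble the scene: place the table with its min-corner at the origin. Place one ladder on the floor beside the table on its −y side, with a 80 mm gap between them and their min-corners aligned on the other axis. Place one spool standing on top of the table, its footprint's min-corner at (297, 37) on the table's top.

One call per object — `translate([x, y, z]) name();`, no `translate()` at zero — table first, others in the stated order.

table();
translate([0, -113, 0]) ladder();
translate([297, 37, 742]) spool();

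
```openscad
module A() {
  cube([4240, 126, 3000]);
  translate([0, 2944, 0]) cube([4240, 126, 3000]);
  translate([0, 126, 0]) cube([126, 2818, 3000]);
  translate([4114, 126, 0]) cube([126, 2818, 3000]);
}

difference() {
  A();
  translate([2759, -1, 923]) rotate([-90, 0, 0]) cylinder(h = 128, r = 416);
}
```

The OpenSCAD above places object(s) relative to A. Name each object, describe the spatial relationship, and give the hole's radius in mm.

A is a house frame. The house frame has a circular hole through its front wall. The hole's radius is 416 mm.

The subtracted cylinder has r = 416 mm.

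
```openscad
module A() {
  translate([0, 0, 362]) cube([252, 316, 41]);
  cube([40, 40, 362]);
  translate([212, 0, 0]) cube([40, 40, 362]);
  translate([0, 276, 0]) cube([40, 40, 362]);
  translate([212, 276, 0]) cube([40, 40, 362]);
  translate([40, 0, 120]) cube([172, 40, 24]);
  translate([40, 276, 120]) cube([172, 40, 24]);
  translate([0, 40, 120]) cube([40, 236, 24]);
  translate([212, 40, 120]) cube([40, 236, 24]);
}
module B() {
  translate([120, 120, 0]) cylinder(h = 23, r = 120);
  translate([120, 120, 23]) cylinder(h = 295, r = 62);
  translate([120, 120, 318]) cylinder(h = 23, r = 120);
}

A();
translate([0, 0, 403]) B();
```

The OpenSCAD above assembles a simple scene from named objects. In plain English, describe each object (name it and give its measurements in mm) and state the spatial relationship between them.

A is a simple wooden stool: a rectangular seat 252 mm (x) by 316 mm (y), 41 mm thick, top face at z = 403 mm, on four square legs, each 40×40 mm in cross-section. The legs rest on z = 0, each flush with a corner of the seat. Four stretchers, 40 mm wide and 24 mm tall, connect adjacent legs with their undersides at z = 120 mm, each running between the inner faces of the legs it joins and aligned with the legs' outer faces on the other axis.

B is a spool: two coaxial disc flanges of radius 120 mm and thickness 23 mm, joined by a core cylinder of radius 62 mm and height 295 mm. The lower flange rests on z = 0 and the three cylinders share a vertical axis.

The spool is on top of the stool.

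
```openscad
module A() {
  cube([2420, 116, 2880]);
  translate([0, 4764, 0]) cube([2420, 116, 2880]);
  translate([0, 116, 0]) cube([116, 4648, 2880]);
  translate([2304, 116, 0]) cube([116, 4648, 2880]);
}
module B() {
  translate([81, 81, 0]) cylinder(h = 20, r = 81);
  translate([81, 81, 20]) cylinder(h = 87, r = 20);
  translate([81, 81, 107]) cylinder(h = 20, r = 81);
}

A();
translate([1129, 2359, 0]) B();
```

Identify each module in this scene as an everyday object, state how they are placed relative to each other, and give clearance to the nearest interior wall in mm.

Clearances: x = 1013, y = 2243; minimum 1013 mm.

A is a house frame. B is a spool. The spool sits inside the house frame, centred. The clearance to the nearest interior wall is 1013 mm.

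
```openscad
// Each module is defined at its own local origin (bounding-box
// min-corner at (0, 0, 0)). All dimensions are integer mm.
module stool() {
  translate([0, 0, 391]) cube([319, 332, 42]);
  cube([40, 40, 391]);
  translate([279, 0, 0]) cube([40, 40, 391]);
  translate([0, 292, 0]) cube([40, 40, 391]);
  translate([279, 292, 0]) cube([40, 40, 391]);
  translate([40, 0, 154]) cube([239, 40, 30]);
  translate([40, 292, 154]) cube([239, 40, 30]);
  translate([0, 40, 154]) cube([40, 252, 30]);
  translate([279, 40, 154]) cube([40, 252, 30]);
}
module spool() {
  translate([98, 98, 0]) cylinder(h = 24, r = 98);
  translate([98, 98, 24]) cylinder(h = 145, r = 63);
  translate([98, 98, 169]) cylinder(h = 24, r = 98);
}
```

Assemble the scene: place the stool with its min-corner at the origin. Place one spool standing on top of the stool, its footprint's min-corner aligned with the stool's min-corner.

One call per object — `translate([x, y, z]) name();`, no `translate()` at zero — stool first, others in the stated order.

stool();
translate([0, 0, 433]) spool();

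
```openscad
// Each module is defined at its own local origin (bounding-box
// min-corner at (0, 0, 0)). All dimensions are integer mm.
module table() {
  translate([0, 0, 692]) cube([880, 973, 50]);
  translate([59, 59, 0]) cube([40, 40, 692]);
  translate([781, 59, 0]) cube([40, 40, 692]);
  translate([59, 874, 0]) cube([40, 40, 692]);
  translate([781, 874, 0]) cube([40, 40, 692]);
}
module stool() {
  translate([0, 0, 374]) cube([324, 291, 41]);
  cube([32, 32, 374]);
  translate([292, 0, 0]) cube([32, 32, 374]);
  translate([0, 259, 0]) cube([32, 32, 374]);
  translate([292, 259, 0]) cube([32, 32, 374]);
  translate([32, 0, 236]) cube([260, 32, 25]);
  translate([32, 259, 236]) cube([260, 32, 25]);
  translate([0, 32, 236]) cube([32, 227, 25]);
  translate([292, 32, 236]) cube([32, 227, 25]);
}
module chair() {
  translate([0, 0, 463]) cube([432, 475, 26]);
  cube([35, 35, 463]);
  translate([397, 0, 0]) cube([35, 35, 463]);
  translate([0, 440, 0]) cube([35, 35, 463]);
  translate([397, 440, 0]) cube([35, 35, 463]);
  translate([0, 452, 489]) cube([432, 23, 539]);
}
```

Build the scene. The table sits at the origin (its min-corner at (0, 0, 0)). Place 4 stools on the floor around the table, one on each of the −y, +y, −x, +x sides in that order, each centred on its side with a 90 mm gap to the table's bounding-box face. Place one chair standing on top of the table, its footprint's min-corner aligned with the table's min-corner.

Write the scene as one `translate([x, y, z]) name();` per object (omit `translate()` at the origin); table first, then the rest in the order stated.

table();
translate([278, -381, 0]) stool();
translate([278, 1063, 0]) stool();
translate([-414, 341, 0]) stool();
translate([970, 341, 0]) stool();
translate([0, 0, 742]) chair();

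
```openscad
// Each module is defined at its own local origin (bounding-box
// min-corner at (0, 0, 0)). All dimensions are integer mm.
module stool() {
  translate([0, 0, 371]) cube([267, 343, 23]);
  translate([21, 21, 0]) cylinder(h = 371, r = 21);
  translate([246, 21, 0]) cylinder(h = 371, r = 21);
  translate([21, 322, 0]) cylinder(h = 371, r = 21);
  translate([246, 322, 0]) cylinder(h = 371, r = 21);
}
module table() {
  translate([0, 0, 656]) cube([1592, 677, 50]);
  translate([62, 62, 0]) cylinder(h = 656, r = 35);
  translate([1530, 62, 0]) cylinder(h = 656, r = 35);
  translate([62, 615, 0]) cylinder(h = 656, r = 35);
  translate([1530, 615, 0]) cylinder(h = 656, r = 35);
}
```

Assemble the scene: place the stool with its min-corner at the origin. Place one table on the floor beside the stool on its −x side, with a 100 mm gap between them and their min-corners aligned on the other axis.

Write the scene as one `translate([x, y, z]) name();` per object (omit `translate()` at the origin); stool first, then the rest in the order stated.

stool();
translate([-1692, 0, 0]) table();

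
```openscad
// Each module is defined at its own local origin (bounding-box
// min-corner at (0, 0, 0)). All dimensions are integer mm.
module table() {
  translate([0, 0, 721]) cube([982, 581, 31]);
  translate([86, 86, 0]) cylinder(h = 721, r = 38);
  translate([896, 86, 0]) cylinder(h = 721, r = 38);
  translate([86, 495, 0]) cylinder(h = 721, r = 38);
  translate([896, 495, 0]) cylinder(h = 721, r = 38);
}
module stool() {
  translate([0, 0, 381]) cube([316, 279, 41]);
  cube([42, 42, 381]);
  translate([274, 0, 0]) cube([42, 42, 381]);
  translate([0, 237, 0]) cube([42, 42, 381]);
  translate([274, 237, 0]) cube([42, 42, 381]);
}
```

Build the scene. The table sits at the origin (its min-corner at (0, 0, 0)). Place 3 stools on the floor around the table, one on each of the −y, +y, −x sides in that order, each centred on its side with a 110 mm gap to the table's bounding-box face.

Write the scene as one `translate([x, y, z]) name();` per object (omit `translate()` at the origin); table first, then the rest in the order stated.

table();
translate([333, -389, 0]) stool();
translate([333, 691, 0]) stool();
translate([-426, 151, 0]) stool();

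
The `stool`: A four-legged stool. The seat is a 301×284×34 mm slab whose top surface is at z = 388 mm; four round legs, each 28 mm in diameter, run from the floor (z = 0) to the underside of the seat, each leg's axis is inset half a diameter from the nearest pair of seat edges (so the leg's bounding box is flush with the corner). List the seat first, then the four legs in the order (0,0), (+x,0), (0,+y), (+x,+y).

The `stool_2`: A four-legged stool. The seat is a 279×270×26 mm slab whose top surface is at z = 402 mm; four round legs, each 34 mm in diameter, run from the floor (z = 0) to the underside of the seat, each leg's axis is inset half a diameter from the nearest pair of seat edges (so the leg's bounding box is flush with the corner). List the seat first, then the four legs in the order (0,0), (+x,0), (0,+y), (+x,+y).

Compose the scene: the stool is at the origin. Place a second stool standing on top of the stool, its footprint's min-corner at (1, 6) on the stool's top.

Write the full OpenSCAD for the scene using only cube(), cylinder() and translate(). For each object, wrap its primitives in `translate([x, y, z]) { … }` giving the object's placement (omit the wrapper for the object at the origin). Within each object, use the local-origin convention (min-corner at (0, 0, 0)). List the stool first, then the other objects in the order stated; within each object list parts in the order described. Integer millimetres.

translate([0, 0, 354]) cube([301, 284, 34]);
translate([14, 14, 0]) cylinder(h = 354, r = 14);
translate([287, 14, 0]) cylinder(h = 354, r = 14);
translate([14, 270, 0]) cylinder(h = 354, r = 14);
translate([287, 270, 0]) cylinder(h = 354, r = 14);
translate([1, 6, 388]) {
  translate([0, 0, 376]) cube([279, 270, 26]);
  translate([17, 17, 0]) cylinder(h = 376, r = 17);
  translate([262, 17, 0]) cylinder(h = 376, r = 17);
  translate([17, 253, 0]) cylinder(h = 376, r = 17);
  translate([262, 253, 0]) cylinder(h = 376, r = 17);
}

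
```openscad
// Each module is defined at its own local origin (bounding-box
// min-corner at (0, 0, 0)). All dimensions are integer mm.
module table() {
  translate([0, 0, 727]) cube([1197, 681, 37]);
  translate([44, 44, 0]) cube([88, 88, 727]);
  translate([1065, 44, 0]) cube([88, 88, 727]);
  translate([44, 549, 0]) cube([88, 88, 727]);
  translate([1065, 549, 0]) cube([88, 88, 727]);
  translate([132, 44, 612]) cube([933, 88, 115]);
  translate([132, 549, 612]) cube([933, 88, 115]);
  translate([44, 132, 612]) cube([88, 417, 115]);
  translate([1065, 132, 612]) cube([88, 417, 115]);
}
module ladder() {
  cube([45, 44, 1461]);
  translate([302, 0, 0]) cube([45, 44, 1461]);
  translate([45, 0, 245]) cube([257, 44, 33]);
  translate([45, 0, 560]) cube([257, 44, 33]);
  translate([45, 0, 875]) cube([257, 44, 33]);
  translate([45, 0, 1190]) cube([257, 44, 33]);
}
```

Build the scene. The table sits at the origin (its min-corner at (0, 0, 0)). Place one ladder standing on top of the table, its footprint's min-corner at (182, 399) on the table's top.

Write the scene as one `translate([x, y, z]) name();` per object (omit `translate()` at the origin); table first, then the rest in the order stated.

table();
translate([182, 399, 764]) ladder();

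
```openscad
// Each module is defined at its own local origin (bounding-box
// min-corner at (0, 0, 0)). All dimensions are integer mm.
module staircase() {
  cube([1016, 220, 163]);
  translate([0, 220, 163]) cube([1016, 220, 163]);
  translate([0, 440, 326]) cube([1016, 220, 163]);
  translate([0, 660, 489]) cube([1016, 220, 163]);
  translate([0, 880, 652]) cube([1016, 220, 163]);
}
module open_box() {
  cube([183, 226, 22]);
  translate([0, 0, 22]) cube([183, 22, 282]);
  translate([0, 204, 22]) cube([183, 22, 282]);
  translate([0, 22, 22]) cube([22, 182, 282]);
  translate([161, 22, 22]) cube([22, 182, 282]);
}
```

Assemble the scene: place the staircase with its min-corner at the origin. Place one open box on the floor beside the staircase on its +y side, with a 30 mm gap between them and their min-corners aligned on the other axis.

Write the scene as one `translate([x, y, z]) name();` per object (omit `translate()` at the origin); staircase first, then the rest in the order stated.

staircase();
translate([0, 1130, 0]) open_box();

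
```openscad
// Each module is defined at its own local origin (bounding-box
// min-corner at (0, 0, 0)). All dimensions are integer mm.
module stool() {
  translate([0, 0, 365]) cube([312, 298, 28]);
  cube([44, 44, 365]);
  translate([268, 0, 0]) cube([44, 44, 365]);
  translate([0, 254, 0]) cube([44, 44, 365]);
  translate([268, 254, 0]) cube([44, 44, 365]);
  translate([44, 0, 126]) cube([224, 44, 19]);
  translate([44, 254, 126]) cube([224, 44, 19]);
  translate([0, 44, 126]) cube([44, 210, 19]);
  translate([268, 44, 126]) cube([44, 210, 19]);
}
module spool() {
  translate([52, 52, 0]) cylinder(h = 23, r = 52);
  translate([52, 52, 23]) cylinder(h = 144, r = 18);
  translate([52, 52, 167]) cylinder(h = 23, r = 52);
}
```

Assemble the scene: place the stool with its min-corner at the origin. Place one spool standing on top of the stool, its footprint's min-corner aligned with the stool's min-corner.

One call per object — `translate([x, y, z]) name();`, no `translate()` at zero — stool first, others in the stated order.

stool();
translate([0, 0, 393]) spool();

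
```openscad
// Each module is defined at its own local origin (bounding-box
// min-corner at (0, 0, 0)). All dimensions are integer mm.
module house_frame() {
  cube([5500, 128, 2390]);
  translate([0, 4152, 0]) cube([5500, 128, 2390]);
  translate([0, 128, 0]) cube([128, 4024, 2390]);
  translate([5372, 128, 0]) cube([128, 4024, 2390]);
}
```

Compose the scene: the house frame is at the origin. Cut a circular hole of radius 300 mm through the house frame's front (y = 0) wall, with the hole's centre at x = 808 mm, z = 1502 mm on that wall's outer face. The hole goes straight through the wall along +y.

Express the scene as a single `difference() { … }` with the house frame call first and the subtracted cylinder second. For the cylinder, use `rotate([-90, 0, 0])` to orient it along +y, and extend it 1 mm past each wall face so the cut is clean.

difference() {
  house_frame();
  translate([808, -1, 1502]) rotate([-90, 0, 0]) cylinder(h = 130, r = 300);
}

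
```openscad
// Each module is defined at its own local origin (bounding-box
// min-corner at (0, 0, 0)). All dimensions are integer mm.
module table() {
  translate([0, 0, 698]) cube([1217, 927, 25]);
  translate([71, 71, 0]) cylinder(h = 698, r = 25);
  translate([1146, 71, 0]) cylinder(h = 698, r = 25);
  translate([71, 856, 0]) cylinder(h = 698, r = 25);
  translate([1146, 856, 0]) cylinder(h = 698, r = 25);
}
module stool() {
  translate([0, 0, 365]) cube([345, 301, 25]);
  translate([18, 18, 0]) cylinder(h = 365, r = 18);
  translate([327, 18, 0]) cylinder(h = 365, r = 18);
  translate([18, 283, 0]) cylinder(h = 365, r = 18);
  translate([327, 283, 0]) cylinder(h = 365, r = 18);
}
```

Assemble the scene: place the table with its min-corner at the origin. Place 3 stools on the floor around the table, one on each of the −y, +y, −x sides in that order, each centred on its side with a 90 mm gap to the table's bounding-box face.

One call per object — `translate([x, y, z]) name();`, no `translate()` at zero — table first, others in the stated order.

table();
translate([436, -391, 0]) stool();
translate([436, 1017, 0]) stool();
translate([-435, 313, 0]) stool();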